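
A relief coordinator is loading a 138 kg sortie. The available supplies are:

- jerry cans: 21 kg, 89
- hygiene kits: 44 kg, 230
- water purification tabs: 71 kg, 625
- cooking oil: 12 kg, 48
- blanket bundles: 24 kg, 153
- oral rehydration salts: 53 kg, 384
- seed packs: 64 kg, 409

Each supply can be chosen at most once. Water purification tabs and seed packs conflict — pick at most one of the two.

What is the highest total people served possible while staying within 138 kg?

1057

By people served per kg: water purification tabs 8.80, oral rehydration salts 7.25, seed packs 6.39 lead.
Best packing: water purification tabs + cooking oil + oral rehydration salts — 136 kg, 1057 total.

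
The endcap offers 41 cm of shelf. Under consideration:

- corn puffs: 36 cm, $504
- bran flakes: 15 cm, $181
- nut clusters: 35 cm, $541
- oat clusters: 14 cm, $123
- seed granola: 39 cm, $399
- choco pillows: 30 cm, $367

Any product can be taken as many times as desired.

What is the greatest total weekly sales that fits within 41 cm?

541

Best packing: nut clusters — 35 cm, 541 total.
That's the maximum — no swap from here does better than 541.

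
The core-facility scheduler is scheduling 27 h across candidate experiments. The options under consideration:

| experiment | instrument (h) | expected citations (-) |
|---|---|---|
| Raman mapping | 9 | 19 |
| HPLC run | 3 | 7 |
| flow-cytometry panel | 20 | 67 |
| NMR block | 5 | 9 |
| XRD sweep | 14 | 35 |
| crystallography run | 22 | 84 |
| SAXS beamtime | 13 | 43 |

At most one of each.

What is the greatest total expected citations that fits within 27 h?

93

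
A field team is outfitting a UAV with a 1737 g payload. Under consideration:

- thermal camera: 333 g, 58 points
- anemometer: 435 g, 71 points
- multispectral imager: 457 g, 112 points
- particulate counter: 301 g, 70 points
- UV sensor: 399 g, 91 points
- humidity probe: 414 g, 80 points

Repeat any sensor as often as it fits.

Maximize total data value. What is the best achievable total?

Ranking by ratio (data value/g): multispectral imager 0.25, particulate counter 0.23, UV sensor 0.23, humidity probe 0.19.
Taking 3×multispectral imager + particulate counter: 1672 g used, 406 in data value.
Every other selection either busts 1737 g or fails to beat 406.

406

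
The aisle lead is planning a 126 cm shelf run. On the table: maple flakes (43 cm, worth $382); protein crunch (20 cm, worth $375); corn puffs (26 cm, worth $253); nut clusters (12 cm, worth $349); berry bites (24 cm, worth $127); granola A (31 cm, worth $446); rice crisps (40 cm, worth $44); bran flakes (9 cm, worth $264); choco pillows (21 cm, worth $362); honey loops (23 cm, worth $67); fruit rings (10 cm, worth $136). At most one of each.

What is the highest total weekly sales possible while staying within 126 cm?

2049

By weekly sales per cm: bran flakes 29.33, nut clusters 29.08, protein crunch 18.75, choco pillows 17.24 lead.
Greedy by ratio would take protein crunch + nut clusters + granola A + bran flakes + choco pillows + honey loops + fruit rings: 126 cm used, total 1999.
Dropping honey loops and fruit rings frees 33 cm; slotting in corn puffs (26 cm) lifts the total to 2049 at 119 cm.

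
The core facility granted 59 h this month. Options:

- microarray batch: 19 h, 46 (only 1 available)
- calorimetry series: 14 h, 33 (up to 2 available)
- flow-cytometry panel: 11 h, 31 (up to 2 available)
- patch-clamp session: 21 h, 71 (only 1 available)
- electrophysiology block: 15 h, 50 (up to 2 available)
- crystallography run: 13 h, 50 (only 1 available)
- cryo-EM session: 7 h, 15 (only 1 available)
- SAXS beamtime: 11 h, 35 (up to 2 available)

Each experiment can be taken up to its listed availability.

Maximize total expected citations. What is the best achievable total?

Taking the top-ratio experiments first gives patch-clamp session + electrophysiology block + crystallography run + cryo-EM session for 186 (56 h).
Replace electrophysiology block and cryo-EM session with 2×SAXS beamtime: the trade gains 5 net, giving 191 at 56 h.
No other feasible combination exceeds 191.

191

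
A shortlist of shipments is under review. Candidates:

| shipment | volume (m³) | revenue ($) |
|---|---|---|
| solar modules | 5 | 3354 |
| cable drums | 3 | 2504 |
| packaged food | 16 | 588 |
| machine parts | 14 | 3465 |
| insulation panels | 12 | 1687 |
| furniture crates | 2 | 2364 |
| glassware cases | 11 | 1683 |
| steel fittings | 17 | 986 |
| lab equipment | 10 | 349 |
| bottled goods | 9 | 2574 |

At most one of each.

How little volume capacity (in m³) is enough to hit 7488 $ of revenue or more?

Look for the lowest-volume combination reaching 7488.
solar modules + cable drums + furniture crates: 8222 revenue at 10 m³.
No combination under 10 m³ hits 7488.

10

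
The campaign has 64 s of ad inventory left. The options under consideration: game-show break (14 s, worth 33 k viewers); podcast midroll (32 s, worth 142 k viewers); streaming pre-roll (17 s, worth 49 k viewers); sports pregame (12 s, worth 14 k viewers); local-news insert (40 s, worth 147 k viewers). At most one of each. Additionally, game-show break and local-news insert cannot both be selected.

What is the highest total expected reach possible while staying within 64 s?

Ranking by ratio (expected reach/s): podcast midroll 4.44, local-news insert 3.67, streaming pre-roll 2.88.
Game-show break + podcast midroll + streaming pre-roll uses 63 of the 64 s and totals 224.
The spare 1 s is too small for any remaining spot, and no feasible exchange beats 224.

224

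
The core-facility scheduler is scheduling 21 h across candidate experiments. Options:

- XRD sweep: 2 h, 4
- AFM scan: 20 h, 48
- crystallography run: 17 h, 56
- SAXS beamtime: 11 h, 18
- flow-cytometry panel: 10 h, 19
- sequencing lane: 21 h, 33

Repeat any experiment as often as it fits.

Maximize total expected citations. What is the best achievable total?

64

Ranking by ratio (expected citations/h): crystallography run 3.29, AFM scan 2.40, XRD sweep 2.00, flow-cytometry panel 1.90.
The ratio ordering already packs tightly: 2×XRD sweep + crystallography run, 21 h, 64.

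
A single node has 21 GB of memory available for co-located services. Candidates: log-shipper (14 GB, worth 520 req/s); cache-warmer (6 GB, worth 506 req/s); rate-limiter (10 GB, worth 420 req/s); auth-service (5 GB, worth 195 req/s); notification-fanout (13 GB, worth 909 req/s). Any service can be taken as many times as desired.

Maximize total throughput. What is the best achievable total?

Taking 3×cache-warmer: 18 GB used, 1518 in throughput.
Every other selection either busts 21 GB or fails to beat 1518.

1518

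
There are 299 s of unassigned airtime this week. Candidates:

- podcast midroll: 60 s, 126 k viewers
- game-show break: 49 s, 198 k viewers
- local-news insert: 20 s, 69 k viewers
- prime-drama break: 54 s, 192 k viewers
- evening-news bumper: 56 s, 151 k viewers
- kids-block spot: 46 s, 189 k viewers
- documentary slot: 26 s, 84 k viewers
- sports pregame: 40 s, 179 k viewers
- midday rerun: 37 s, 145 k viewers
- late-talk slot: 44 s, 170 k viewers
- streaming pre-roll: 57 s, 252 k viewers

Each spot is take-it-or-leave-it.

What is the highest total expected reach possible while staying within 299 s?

1217

Ranking by ratio (expected reach/s): sports pregame 4.47, streaming pre-roll 4.42, kids-block spot 4.11, game-show break 4.04.
Filling by ratio: game-show break + local-news insert + kids-block spot + sports pregame + midday rerun + late-talk slot + streaming pre-roll for 1202, with 6 s left unused.
Dropping local-news insert frees 20 s; slotting in documentary slot (26 s) lifts the total to 1217 at 299 s.
Next best is game-show break + local-news insert + kids-block spot + sports pregame + midday rerun + late-talk slot + streaming pre-roll at 1202 (293 s) — short by 15.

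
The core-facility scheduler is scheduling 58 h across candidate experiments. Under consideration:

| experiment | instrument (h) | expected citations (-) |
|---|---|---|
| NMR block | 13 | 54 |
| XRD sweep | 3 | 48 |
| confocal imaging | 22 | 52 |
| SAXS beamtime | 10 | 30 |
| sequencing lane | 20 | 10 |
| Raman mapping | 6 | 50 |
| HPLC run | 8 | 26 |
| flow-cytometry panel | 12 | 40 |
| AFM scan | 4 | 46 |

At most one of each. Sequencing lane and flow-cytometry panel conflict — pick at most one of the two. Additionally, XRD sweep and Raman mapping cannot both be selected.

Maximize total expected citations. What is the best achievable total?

246

By expected citations per h: XRD sweep 16.00, AFM scan 11.50, Raman mapping 8.33, NMR block 4.15 lead.
Best packing: NMR block + SAXS beamtime + Raman mapping + HPLC run + flow-cytometry panel + AFM scan — 53 h, 246 total.
That's the maximum — no feasible swap from here does better than 246.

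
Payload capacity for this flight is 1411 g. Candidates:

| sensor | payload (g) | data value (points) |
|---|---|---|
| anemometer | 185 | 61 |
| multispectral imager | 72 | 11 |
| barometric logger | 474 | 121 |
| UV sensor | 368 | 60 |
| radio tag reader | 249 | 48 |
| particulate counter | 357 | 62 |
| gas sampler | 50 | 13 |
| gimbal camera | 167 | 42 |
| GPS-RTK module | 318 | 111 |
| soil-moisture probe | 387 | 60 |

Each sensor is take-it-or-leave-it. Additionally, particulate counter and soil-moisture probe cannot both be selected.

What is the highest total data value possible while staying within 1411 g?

383

By data value per g: GPS-RTK module 0.35, anemometer 0.33, gas sampler 0.26, barometric logger 0.26 lead.
The ratio heuristic lands on anemometer + multispectral imager + barometric logger + gas sampler + gimbal camera + GPS-RTK module (359) but leaves 145 g idle.
The 122 g tied up in multispectral imager and gas sampler is better spent on radio tag reader — total rises to 383 (1393 g).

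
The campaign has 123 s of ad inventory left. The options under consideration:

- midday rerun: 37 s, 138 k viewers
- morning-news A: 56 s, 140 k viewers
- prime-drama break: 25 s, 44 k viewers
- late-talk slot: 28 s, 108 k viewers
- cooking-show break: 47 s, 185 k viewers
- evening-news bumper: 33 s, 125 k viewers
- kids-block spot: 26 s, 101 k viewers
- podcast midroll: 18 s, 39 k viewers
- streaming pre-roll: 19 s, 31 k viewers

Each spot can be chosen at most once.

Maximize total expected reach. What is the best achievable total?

Density check — cooking-show break 3.94, kids-block spot 3.88, late-talk slot 3.86, evening-news bumper 3.79 are the best per s.
Taking the top-ratio spots first gives late-talk slot + cooking-show break + kids-block spot + podcast midroll for 433 (119 s).
A better packing is midday rerun + cooking-show break + evening-news bumper: 117 s, total 448.
Every other selection either busts 123 s or fails to beat 448.

448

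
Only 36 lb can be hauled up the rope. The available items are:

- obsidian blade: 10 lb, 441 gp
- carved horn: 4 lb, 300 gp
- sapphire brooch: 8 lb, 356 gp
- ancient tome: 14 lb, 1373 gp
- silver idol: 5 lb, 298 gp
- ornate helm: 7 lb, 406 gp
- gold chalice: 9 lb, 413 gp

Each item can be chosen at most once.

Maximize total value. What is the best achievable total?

Filling by ratio: carved horn + ancient tome + silver idol + ornate helm for 2377, with 6 lb left unused.
The 5 lb tied up in silver idol is better spent on obsidian blade — total rises to 2520 (35 lb).

2520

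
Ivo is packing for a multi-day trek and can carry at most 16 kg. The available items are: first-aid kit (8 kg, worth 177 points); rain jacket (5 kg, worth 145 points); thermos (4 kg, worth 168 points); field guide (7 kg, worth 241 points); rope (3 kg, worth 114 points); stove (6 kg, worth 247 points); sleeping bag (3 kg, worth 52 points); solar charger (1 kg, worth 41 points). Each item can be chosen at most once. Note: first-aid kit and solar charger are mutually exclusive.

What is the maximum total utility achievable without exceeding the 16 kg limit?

602

The ratio heuristic lands on thermos + rope + stove + solar charger (570) but leaves 2 kg idle.
Dropping thermos and solar charger frees 5 kg; slotting in field guide (7 kg) lifts the total to 602 at 16 kg.
Nothing else feasible within 16 kg beats 602.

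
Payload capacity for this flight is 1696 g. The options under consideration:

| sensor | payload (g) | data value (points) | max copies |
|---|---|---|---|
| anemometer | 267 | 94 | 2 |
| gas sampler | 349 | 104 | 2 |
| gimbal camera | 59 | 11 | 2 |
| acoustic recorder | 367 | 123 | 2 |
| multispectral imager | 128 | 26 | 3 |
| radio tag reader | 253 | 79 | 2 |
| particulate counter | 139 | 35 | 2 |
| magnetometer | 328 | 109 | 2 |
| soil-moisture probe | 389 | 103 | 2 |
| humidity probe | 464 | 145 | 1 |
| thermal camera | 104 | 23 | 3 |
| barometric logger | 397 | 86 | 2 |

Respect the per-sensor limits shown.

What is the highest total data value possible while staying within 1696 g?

The ratio heuristic lands on 2×anemometer + gimbal camera + 2×acoustic recorder + magnetometer (554) but leaves 41 g idle.
Dropping gimbal camera and acoustic recorder frees 426 g; slotting in humidity probe (464 g) lifts the total to 565 at 1693 g.
Every other selection either busts 1696 g or exceeds an availability limit or fails to beat 565.

565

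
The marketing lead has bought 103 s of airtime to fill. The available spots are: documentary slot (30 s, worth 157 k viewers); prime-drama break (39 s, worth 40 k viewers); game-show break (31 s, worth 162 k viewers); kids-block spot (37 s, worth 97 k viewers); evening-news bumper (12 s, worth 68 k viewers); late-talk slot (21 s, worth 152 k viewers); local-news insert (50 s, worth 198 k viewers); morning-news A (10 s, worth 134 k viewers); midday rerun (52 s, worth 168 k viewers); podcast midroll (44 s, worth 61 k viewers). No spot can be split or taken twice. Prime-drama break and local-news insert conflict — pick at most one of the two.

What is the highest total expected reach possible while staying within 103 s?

605

Greedy by ratio would take documentary slot + evening-news bumper + late-talk slot + morning-news A: 73 s used, total 511.
Dropping evening-news bumper frees 12 s; slotting in game-show break (31 s) lifts the total to 605 at 92 s.
The closest alternative, game-show break + evening-news bumper + local-news insert + morning-news A, reaches only 562.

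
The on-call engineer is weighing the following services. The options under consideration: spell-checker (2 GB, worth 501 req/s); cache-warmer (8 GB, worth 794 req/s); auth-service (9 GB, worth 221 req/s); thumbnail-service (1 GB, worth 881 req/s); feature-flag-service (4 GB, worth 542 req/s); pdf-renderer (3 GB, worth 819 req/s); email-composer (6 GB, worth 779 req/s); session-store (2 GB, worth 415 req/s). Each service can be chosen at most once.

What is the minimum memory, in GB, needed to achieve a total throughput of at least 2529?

8

Minimise GB subject to total throughput ≥ 2529.
spell-checker + thumbnail-service + pdf-renderer + session-store reaches 2616 using 8 GB.
Below 8 GB the best achievable stays under 2529.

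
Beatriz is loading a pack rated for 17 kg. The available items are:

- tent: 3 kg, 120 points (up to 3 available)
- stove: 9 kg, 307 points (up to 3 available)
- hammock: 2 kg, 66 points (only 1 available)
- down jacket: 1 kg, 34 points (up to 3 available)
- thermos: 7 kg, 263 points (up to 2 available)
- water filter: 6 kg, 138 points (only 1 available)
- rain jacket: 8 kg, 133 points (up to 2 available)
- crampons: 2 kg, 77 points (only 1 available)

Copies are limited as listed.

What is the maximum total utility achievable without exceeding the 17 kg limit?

Taking the top-ratio items first gives 3×tent + hammock + 3×down jacket + crampons for 605 (16 kg).
The 6 kg tied up in hammock and 2×down jacket and crampons is better spent on thermos — total rises to 657 (17 kg).
That's the maximum — no swap from here does better than 657.

657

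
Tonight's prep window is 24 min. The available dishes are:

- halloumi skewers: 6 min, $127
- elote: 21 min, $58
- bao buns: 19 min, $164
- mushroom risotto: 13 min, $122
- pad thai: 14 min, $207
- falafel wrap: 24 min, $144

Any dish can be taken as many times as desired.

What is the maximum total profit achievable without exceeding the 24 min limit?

508

Best packing: 4×halloumi skewers — 24 min, 508 total.
Nothing else within 24 min beats 508.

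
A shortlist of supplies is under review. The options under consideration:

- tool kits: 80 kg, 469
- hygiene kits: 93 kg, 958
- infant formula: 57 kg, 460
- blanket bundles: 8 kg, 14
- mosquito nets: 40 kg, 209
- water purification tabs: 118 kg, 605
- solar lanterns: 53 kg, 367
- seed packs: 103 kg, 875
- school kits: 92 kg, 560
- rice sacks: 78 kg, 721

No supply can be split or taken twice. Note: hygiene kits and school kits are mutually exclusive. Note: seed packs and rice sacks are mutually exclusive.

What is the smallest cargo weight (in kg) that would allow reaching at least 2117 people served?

228

Look for the lowest-cargo combination reaching 2117.
hygiene kits + infant formula + rice sacks: 2139 people served at 228 kg.
No combination under 228 kg hits 2117.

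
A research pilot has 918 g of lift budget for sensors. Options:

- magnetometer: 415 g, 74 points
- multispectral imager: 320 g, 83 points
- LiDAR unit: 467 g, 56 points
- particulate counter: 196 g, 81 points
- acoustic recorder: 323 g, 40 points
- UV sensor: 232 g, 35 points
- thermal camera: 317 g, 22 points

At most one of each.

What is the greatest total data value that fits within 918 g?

A density-first pass picks multispectral imager + particulate counter + UV sensor — 199 at 748 g.
Dropping UV sensor frees 232 g; slotting in acoustic recorder (323 g) lifts the total to 204 at 839 g.
Runner-up multispectral imager + particulate counter + UV sensor tops out at 199.

204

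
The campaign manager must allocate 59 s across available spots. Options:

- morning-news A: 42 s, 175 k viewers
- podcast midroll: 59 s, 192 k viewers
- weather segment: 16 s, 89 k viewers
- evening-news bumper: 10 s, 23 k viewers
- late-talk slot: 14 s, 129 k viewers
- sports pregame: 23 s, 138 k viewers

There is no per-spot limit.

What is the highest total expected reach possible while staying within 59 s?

4×late-talk slot uses 56 of the 59 s and totals 516.
No other feasible combination exceeds 516.

516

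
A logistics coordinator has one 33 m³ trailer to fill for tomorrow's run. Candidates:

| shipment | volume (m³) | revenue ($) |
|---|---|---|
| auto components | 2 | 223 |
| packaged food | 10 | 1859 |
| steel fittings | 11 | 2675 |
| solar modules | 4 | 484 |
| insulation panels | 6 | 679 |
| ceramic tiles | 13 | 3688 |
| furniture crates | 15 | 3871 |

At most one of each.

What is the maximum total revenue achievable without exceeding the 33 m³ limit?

8043

Solar modules + ceramic tiles + furniture crates uses 32 of the 33 m³ and totals 8043.
Nothing else within 33 m³ beats 8043.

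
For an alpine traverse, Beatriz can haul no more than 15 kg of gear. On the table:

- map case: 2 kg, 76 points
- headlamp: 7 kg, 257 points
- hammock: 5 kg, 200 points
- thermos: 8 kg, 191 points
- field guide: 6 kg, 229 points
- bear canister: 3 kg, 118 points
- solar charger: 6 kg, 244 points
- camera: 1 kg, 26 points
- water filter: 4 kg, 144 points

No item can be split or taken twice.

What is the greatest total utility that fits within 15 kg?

Density check — solar charger 40.67, hammock 40.00, bear canister 39.33, field guide 38.17 are the best per kg.
A density-first pass picks hammock + bear canister + solar charger + camera — 588 at 15 kg.
Dropping hammock and camera frees 6 kg; slotting in field guide (6 kg) lifts the total to 591 at 15 kg.

591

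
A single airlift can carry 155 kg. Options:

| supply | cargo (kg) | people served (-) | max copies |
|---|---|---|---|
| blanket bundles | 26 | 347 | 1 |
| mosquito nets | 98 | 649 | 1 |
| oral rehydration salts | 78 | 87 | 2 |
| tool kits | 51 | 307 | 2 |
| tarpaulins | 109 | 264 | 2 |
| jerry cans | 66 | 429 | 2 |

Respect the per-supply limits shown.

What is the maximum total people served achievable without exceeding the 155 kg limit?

By people served per kg: blanket bundles 13.35, mosquito nets 6.62, jerry cans 6.50, tool kits 6.02 lead.
Filling by ratio: blanket bundles + mosquito nets for 996, with 31 kg left unused.
The 98 kg tied up in mosquito nets is better spent on tool kits + jerry cans — total rises to 1083 (143 kg).

1083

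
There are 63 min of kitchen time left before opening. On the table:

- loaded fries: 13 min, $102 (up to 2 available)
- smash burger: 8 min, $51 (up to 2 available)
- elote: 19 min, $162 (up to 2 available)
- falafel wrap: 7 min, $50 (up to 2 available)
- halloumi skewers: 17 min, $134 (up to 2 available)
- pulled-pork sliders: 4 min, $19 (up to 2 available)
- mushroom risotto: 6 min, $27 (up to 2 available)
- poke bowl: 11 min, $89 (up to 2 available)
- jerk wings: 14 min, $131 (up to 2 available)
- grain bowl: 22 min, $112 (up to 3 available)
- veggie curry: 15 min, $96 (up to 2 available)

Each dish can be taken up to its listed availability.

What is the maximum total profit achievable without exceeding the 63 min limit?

The ratio heuristic lands on elote + pulled-pork sliders + poke bowl + 2×jerk wings (532) but leaves 1 min idle.
The 18 min tied up in pulled-pork sliders and jerk wings is better spent on elote — total rises to 544 (63 min).
That's the maximum — no swap from here does better than 544.

544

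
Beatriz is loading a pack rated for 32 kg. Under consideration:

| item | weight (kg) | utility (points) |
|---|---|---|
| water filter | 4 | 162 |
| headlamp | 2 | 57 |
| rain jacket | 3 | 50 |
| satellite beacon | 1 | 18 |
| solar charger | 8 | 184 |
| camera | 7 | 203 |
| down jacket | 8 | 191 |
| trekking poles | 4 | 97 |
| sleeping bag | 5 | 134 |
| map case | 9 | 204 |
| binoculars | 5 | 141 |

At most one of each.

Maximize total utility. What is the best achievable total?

906

A density-first pass picks water filter + headlamp + rain jacket + satellite beacon + camera + trekking poles + sleeping bag + binoculars — 862 at 31 kg.
Replace rain jacket and trekking poles with down jacket: the trade gains 44 net, giving 906 at 32 kg.
Runner-up water filter + headlamp + camera + sleeping bag + map case + binoculars tops out at 901.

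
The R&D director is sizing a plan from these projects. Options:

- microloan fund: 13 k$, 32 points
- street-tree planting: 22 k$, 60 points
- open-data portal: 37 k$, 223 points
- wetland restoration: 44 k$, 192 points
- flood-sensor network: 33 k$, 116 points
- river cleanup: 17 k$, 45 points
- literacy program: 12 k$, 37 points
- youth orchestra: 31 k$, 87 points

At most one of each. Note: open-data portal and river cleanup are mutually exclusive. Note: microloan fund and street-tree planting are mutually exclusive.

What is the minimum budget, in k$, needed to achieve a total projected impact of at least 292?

62

Minimise k$ subject to total projected impact ≥ 292.
microloan fund + open-data portal + literacy program: 292 projected impact at 62 k$.
Any bundle with less than 62 k$ falls short of 292.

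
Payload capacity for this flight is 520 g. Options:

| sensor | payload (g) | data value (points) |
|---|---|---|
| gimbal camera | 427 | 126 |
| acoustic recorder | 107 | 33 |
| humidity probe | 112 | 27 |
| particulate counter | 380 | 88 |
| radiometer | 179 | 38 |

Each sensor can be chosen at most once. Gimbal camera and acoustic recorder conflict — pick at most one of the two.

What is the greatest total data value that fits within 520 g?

126

Greedy by ratio would take acoustic recorder + humidity probe + radiometer: 398 g used, total 98.
Replace acoustic recorder and humidity probe and radiometer with gimbal camera: the trade gains 28 net, giving 126 at 427 g.
Nothing else feasible within 520 g beats 126.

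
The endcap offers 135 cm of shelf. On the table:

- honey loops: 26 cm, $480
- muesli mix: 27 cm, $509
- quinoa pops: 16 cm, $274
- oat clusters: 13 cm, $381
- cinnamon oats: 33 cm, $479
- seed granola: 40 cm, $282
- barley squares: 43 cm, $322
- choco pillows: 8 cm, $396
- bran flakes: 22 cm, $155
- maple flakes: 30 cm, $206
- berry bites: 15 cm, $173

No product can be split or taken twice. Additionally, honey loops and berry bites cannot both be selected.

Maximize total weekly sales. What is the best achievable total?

Best packing: honey loops + muesli mix + quinoa pops + oat clusters + cinnamon oats + choco pillows — 123 cm, 2519 total.
Next best is honey loops + muesli mix + oat clusters + cinnamon oats + choco pillows + bran flakes at 2400 (129 cm) — short by 119.

2519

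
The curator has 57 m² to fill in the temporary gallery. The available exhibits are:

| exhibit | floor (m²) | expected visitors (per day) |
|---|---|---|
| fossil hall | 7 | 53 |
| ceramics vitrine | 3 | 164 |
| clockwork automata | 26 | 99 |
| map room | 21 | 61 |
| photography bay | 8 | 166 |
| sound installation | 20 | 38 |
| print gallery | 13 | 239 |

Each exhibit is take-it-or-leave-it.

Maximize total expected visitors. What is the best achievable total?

Ranking by ratio (expected visitors/m²): ceramics vitrine 54.67, photography bay 20.75, print gallery 18.38, fossil hall 7.57.
The ratio ordering already packs tightly: fossil hall + ceramics vitrine + clockwork automata + photography bay + print gallery, 57 m², 721.
Next best is fossil hall + ceramics vitrine + map room + photography bay + print gallery at 683 (52 m²) — short by 38.

721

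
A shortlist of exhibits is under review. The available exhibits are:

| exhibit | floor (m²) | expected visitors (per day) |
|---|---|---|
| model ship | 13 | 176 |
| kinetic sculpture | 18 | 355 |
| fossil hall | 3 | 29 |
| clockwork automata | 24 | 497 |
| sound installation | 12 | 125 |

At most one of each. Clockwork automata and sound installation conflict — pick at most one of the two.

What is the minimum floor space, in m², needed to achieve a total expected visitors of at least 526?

Need the lightest bundle worth ≥ 526.
fossil hall + clockwork automata: 526 expected visitors at 27 m².
Below 27 m² the best achievable stays under 526.

27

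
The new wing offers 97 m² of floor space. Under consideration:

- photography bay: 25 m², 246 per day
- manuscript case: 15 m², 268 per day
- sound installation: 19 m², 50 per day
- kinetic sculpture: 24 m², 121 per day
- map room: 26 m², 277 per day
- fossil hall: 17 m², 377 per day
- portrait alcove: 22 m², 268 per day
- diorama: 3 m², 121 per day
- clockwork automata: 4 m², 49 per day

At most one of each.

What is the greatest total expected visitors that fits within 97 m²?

1360

Ranking by ratio (expected visitors/m²): diorama 40.33, fossil hall 22.18, manuscript case 17.87.
Manuscript case + map room + fossil hall + portrait alcove + diorama + clockwork automata uses 87 of the 97 m² and totals 1360.
The spare 10 m² is too small for any remaining exhibit, and no exchange beats 1360.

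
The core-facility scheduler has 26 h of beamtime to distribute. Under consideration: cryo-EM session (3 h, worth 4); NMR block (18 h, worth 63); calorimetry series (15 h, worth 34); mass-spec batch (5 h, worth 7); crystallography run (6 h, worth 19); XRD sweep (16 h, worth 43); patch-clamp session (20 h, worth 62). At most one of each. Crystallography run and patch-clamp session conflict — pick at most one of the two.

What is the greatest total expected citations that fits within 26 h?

Ranking by ratio (expected citations/h): NMR block 3.50, crystallography run 3.17, patch-clamp session 3.10.
Taking NMR block + crystallography run: 24 h used, 82 in expected citations.
The closest alternative, cryo-EM session + NMR block + mass-spec batch, reaches only 74.

82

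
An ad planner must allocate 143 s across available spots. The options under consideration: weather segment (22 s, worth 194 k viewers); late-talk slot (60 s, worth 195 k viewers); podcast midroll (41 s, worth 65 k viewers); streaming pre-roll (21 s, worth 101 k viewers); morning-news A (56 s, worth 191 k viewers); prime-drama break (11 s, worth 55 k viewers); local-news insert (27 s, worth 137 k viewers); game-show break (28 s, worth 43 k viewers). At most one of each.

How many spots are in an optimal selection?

Best achievable expected reach is 682.
One optimal bundle: weather segment + late-talk slot + streaming pre-roll + prime-drama break + local-news insert (141 s).
Any selection reaching 682 contains exactly 5 spots.

5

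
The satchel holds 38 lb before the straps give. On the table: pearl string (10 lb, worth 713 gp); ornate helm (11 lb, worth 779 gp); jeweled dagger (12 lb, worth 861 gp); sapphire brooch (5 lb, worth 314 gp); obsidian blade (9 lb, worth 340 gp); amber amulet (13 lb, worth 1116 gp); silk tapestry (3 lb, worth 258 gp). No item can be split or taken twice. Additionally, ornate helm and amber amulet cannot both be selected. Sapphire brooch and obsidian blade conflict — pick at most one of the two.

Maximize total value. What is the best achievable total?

2948

By value per lb: silk tapestry 86.00, amber amulet 85.85, jeweled dagger 71.75 lead.
Pearl string + jeweled dagger + amber amulet + silk tapestry uses 38 of the 38 lb and totals 2948.
An exhaustive check of the 128 subsets confirms 2948.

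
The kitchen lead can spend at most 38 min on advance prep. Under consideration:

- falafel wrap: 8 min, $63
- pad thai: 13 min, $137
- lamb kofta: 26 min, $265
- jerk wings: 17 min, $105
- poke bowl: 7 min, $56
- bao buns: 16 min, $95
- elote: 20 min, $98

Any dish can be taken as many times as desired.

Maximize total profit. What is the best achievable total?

337

The ratio heuristic lands on 2×pad thai + poke bowl (330) but leaves 5 min idle.
Dropping poke bowl frees 7 min; slotting in falafel wrap (8 min) lifts the total to 337 at 34 min.
That's the maximum — no swap from here does better than 337.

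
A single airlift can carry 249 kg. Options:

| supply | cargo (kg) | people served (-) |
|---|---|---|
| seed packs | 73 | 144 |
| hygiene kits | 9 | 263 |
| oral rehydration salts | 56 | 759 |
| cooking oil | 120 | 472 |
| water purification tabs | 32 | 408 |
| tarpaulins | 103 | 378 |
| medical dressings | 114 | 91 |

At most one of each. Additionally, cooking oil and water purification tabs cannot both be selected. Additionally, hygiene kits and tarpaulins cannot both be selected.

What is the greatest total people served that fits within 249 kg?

1574

Best packing: seed packs + hygiene kits + oral rehydration salts + water purification tabs — 170 kg, 1574 total.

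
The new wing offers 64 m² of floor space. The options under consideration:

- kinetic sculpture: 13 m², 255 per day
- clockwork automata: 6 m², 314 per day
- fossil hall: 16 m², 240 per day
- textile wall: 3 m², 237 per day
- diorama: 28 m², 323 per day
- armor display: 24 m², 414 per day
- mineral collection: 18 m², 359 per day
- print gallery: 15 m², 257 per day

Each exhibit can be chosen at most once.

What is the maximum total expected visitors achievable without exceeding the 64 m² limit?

Best packing: kinetic sculpture + clockwork automata + textile wall + armor display + mineral collection — 64 m², 1579 total.

1579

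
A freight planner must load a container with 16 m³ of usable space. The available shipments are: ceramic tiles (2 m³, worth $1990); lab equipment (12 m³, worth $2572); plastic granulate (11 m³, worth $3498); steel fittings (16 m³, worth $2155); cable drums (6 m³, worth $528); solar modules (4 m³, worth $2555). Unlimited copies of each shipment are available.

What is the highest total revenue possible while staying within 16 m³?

15920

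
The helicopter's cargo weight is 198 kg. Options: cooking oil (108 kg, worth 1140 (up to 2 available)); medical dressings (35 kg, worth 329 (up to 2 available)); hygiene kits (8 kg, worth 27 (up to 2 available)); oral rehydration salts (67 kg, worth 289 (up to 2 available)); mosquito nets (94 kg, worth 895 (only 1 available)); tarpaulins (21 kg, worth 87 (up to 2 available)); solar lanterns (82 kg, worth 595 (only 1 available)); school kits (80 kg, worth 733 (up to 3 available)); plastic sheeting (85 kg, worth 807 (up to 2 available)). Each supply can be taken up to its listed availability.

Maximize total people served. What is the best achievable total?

1947

Best packing: cooking oil + plastic sheeting — 193 kg, 1947 total.
The spare 5 kg is too small for any remaining supply, and no exchange beats 1947.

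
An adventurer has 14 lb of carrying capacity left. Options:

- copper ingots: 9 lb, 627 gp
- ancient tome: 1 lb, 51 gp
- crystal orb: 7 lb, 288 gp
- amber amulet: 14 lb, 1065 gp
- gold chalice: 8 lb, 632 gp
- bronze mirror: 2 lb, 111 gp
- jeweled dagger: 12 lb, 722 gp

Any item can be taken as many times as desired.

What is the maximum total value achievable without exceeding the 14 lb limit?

1065

Greedy by ratio would take gold chalice + 3×bronze mirror: 14 lb used, total 965.
The 14 lb tied up in gold chalice and 3×bronze mirror is better spent on amber amulet — total rises to 1065 (14 lb).
Every other selection either busts 14 lb or fails to beat 1065.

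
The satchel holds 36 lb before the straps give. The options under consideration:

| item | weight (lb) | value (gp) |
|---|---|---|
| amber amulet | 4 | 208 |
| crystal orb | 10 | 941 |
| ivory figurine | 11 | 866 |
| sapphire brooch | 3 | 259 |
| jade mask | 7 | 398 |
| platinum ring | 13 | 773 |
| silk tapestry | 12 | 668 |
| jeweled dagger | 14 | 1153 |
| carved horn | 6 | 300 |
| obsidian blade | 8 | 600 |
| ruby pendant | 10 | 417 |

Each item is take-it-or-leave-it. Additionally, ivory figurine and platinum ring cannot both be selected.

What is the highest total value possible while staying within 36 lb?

By value per lb: crystal orb 94.10, sapphire brooch 86.33, jeweled dagger 82.36 lead.
The ratio heuristic lands on crystal orb + sapphire brooch + jeweled dagger + obsidian blade (2953) but leaves 1 lb idle.
The 11 lb tied up in sapphire brooch and obsidian blade is better spent on ivory figurine — total rises to 2960 (35 lb).
Nothing else feasible within 36 lb beats 2960.

2960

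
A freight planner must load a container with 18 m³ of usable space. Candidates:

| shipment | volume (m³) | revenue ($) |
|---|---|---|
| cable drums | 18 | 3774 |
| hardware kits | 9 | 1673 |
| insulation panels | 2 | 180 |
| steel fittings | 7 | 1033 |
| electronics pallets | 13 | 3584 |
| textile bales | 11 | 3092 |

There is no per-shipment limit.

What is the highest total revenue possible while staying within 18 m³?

Taking steel fittings + textile bales: 18 m³ used, 4125 in revenue.
That's the maximum — no swap from here does better than 4125.

4125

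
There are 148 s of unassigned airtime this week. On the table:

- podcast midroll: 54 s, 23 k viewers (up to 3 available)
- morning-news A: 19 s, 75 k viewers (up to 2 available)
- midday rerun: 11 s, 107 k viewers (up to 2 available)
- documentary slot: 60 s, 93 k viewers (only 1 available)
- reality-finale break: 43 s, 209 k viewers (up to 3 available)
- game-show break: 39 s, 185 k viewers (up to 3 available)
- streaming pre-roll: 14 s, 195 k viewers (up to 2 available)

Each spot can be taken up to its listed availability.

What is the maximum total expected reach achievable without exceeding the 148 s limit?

By expected reach per s: streaming pre-roll 13.93, midday rerun 9.73, reality-finale break 4.86, game-show break 4.74 lead.
Filling by ratio: 2×midday rerun + 2×reality-finale break + 2×streaming pre-roll for 1022, with 12 s left unused.
Dropping 2×reality-finale break frees 86 s; slotting in morning-news A + 2×game-show break (97 s) lifts the total to 1049 at 147 s.
No other feasible combination exceeds 1049.

1049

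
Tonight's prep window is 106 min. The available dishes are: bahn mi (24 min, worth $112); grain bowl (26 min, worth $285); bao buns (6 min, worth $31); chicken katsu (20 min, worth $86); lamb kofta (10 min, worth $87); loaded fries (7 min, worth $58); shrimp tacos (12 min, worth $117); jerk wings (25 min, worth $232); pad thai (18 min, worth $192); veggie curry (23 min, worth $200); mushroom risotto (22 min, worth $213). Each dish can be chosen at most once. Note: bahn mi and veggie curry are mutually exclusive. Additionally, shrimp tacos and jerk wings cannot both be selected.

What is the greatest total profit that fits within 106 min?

Ranking by ratio (profit/min): grain bowl 10.96, pad thai 10.67, shrimp tacos 9.75.
Grain bowl + lamb kofta + loaded fries + pad thai + veggie curry + mushroom risotto uses 106 of the 106 min and totals 1035.
The closest alternative, grain bowl + lamb kofta + jerk wings + veggie curry + mushroom risotto, reaches only 1017.

1035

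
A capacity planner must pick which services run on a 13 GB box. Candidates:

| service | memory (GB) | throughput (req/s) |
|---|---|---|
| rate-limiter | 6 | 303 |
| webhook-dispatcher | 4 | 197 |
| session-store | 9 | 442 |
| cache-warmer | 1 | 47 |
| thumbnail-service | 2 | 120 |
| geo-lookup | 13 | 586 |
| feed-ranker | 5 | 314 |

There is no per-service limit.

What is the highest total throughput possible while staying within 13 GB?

795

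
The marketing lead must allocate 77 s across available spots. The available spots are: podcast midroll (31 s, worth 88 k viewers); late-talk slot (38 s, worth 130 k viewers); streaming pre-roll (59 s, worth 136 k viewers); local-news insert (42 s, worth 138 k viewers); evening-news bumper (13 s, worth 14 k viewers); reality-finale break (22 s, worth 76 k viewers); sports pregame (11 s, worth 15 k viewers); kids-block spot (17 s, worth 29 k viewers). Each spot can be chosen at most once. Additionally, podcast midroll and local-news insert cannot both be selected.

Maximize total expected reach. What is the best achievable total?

235

Ranking by ratio (expected reach/s): reality-finale break 3.45, late-talk slot 3.42, local-news insert 3.29.
Taking late-talk slot + reality-finale break + kids-block spot: 77 s used, 235 in expected reach.
The closest alternative, local-news insert + reality-finale break + sports pregame, reaches only 229.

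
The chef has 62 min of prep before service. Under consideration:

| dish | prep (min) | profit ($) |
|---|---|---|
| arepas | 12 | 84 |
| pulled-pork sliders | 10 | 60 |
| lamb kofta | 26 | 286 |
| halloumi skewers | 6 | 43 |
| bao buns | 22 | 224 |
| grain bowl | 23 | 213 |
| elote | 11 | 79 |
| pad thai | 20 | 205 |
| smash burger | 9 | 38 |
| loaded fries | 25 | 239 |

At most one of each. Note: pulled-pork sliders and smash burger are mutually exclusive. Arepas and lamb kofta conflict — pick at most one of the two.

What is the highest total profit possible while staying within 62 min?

604

Filling by ratio: lamb kofta + elote + pad thai for 570, with 5 min left unused.
Replace pad thai with loaded fries: the trade gains 34 net, giving 604 at 62 min.
The closest alternative, pulled-pork sliders + lamb kofta + halloumi skewers + pad thai, reaches only 594.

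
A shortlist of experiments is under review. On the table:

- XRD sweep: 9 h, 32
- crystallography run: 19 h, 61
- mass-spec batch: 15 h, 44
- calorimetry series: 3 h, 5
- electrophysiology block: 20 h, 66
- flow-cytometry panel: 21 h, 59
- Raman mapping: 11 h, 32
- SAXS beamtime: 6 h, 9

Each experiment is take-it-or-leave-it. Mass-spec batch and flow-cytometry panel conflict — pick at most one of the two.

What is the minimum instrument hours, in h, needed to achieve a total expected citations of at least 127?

Need the lightest bundle worth ≥ 127.
Taking crystallography run + electrophysiology block gives 127 (≥ 127) for 39 h.
Any bundle with less than 39 h falls short of 127.

39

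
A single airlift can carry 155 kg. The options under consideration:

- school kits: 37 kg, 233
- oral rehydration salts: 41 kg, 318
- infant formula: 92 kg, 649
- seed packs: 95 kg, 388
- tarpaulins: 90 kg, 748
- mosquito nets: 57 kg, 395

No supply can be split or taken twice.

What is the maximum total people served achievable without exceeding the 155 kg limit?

1143

Ranking by ratio (people served/kg): tarpaulins 8.31, oral rehydration salts 7.76, infant formula 7.05.
Greedy by ratio would take oral rehydration salts + tarpaulins: 131 kg used, total 1066.
Dropping oral rehydration salts frees 41 kg; slotting in mosquito nets (57 kg) lifts the total to 1143 at 147 kg.
Runner-up oral rehydration salts + tarpaulins tops out at 1066.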